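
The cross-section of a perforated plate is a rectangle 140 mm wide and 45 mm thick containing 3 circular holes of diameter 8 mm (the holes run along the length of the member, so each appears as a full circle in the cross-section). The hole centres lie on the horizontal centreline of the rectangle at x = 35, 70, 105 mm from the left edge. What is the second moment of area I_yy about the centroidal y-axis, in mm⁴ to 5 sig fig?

Split into non-overlapping primitives; take the origin at the lower-left of the bounding box.
Plate: 140 × 45, A = 6 300 mm², x = 70 mm, Ī = 10 290 000 mm⁴.
Hole 1 (subtracted): ⌀8, A = 50.26548 mm², x = 35 mm, Ī = 201.0619 mm⁴.
Hole 2 (subtracted): ⌀8, A = 50.26548 mm², x = 70 mm, Ī = 201.0619 mm⁴.
Hole 3 (subtracted): ⌀8, A = 50.26548 mm², x = 105 mm, Ī = 201.0619 mm⁴.
By symmetry the centroid is at mid-width, x̄ = 70 mm.
Transfer each piece to the centroidal y-axis using Ī + A·d² with d = x − 70:
  plate: d = 0 mm → contributes +10 290 000 mm⁴
  hole 1: d = -35 mm → contributes −61776.28 mm⁴
  hole 2: d = 0 mm → contributes −201.0619 mm⁴
  hole 3: d = 35 mm → contributes −61776.28 mm⁴
Total I = 10 166 246 mm⁴.

I_yy ≈ 1.0166 × 10⁷ mm⁴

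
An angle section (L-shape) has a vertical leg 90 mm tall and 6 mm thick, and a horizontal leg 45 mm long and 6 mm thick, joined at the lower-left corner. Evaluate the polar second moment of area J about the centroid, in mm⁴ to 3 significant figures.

J ≈ 7.67 × 10⁵ mm⁴

Decompose the section into non-overlapping parts with the origin at the bottom-left of its bounding rectangle.
Vertical leg: 6 × 90, A = 540 mm², y = 45 mm, Ī = 364 500 mm⁴.
Horizontal leg (remainder): 39 × 6, A = 234 mm², y = 3 mm, Ī = 702 mm⁴.
Centroid: ȳ = ΣA·y / ΣA = 32.302 mm.
Transfer each piece to the centroidal x-axis using Ī + A·d² with d = y − 32.302:
  vertical leg: d = 12.698 mm → contributes +451 565 mm⁴
  horizontal leg (remainder): d = -29.302 mm → contributes +201 621 mm⁴
Total I = 653 185 mm⁴.
For the y-axis: x̄ = 9.8023 mm.
Repeating about the centroidal y-axis gives I_y = 113 928 mm⁴.
Polar second moment: J = I_x + I_y = 767 113 mm⁴.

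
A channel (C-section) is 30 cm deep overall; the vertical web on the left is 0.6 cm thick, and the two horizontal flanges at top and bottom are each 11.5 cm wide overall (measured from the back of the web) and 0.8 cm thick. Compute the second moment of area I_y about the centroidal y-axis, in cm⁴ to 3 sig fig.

I_y ≈ 466 cm⁴

Break the section into simple shapes (no overlaps), measuring from the bottom-left corner of the bounding box.
Web: 0.6 × 30, A = 18 cm², x = 0.3 cm, Ī = 0.54 cm⁴.
Top flange (beyond web): 10.9 × 0.8, A = 8.72 cm², x = 6.05 cm, Ī = 86.335 cm⁴.
Bottom flange (beyond web): 10.9 × 0.8, A = 8.72 cm², x = 6.05 cm, Ī = 86.335 cm⁴.
Centroid: x̄ = ΣA·x / ΣA = 3.1296 cm.
Transfer each piece to the centroidal y-axis using Ī + A·d² with d = x − 3.1296:
  web: d = -2.8296 cm → contributes +144.66 cm⁴
  top flange (beyond web): d = 2.9204 cm → contributes +160.71 cm⁴
  bottom flange (beyond web): d = 2.9204 cm → contributes +160.71 cm⁴
Total I = 466.07 cm⁴.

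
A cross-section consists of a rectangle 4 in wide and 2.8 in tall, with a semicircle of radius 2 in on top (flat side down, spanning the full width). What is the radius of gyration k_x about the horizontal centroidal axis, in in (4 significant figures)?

k_x ≈ 1.297 in

Break the section into simple shapes (no overlaps), measuring from the bottom-left corner of the bounding box.
Rectangular body: 4 × 2.8, A = 11.2 in², y = 1.4 in, Ī = 7.31733 in⁴.
Semicircular cap: semicircle r = 2, A = 6.28319 in², y = 3.64883 in, Ī = 1.75611 in⁴.
Centroid: ȳ = ΣA·y / ΣA = 2.20819 in.
Transfer each piece to the horizontal centroidal axis using Ī + A·d² with d = y − 2.20819:
  rectangular body: d = -0.808193 in → contributes +14.6329 in⁴
  semicircular cap: d = 1.44063 in → contributes +14.7964 in⁴
Total I = 29.4293 in⁴.
Radius of gyration: k = √(I/A) = √(29.4293 / 17.4832) = 1.29742 in.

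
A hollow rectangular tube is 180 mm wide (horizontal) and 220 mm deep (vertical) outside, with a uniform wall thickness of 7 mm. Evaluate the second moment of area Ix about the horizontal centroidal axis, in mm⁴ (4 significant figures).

Ix ≈ 3.879 × 10⁷ mm⁴

Break the section into simple shapes (no overlaps), measuring from the bottom-left corner of the bounding box.
Outer rectangle: 180 × 220, A = 39 600 mm², y = 110 mm, Ī = 159 720 000 mm⁴.
Inner void (subtracted): 166 × 206, A = 34 196 mm², y = 110 mm, Ī = 120 928 455 mm⁴.
By symmetry the centroid is at mid-height, ȳ = 110 mm.
All pieces are centred on the horizontal centroidal axis, so I = ΣĪ (holes subtracted) = 38 791 545 mm⁴.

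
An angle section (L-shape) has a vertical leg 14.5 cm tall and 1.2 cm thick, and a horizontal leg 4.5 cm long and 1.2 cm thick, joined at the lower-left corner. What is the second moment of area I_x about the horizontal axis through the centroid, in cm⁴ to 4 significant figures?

I_x ≈ 448.0 cm⁴

Decompose the section into non-overlapping parts with the origin at the bottom-left of its bounding rectangle.
Vertical leg: 1.2 × 14.5, A = 17.4 cm², y = 7.25 cm, Ī = 304.863 cm⁴.
Horizontal leg (remainder): 3.3 × 1.2, A = 3.96 cm², y = 0.6 cm, Ī = 0.4752 cm⁴.
Centroid: ȳ = ΣA·y / ΣA = 6.01713 cm.
Transfer each piece to the horizontal axis through the centroid using Ī + A·d² with d = y − 6.01713:
  vertical leg: d = 1.23287 cm → contributes +331.31 cm⁴
  horizontal leg (remainder): d = -5.41713 cm → contributes +116.683 cm⁴
Total I = 447.993 cm⁴.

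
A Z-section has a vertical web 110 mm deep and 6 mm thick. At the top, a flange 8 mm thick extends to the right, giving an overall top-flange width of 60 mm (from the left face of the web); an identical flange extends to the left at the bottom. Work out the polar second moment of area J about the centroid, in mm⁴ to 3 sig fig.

J ≈ 3.91 × 10⁶ mm⁴

Treat the section as a set of non-overlapping primitives; coordinates are from the bounding-box lower-left.
Web: 6 × 110, A = 660 mm², y = 55 mm, Ī = 665 500 mm⁴.
Top flange (beyond web): 54 × 8, A = 432 mm², y = 106 mm, Ī = 2 304 mm⁴.
Bottom flange (beyond web): 54 × 8, A = 432 mm², y = 4 mm, Ī = 2 304 mm⁴.
Centroid: ȳ = ΣA·y / ΣA = 55 mm.
Transfer each piece to the centroidal x-axis using Ī + A·d² with d = y − 55:
  web: d = 0 mm → contributes +665 500 mm⁴
  top flange (beyond web): d = 51 mm → contributes +1 125 936 mm⁴
  bottom flange (beyond web): d = -51 mm → contributes +1 125 936 mm⁴
Total I = 2 917 372 mm⁴.
For the y-axis: x̄ = 57 mm.
Repeating about the centroidal y-axis gives I_y = 989 532 mm⁴.
Polar second moment: J = I_x + I_y = 3 906 904 mm⁴.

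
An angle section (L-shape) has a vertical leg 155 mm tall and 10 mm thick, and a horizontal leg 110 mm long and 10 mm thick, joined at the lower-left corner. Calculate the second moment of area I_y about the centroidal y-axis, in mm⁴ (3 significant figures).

Break the section into simple shapes (no overlaps), measuring from the bottom-left corner of the bounding box.
Vertical leg: 10 × 155, A = 1 550 mm², x = 5 mm, Ī = 12 917 mm⁴.
Horizontal leg (remainder): 100 × 10, A = 1 000 mm², x = 60 mm, Ī = 833 333 mm⁴.
Centroid: x̄ = ΣA·x / ΣA = 26.569 mm.
Transfer each piece to the centroidal y-axis using Ī + A·d² with d = x − 26.569:
  vertical leg: d = -21.569 mm → contributes +733 985 mm⁴
  horizontal leg (remainder): d = 33.431 mm → contributes +1 950 990 mm⁴
Total I = 2 684 975 mm⁴.

I_y ≈ 2.68 × 10⁶ mm⁴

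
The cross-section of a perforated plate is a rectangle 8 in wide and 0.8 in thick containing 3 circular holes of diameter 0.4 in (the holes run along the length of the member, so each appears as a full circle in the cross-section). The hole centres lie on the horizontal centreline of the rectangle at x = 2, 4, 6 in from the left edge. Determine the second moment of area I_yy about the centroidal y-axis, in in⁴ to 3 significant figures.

Treat the section as a set of non-overlapping primitives; coordinates are from the bounding-box lower-left.
Plate: 8 × 0.8, A = 6.4 in², x = 4 in, Ī = 34.133 in⁴.
Hole 1 (subtracted): ⌀0.4, A = 0.12566 in², x = 2 in, Ī = 0.0012566 in⁴.
Hole 2 (subtracted): ⌀0.4, A = 0.12566 in², x = 4 in, Ī = 0.0012566 in⁴.
Hole 3 (subtracted): ⌀0.4, A = 0.12566 in², x = 6 in, Ī = 0.0012566 in⁴.
By symmetry the centroid is at mid-width, x̄ = 4 in.
Transfer each piece to the centroidal y-axis using Ī + A·d² with d = x − 4:
  plate: d = 0 in → contributes +34.133 in⁴
  hole 1: d = -2 in → contributes −0.50391 in⁴
  hole 2: d = 0 in → contributes −0.0012566 in⁴
  hole 3: d = 2 in → contributes −0.50391 in⁴
Total I = 33.124 in⁴.

I_yy ≈ 33.1 in⁴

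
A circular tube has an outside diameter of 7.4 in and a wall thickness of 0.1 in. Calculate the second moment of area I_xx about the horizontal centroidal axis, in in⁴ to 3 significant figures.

Split into non-overlapping primitives; take the origin at the lower-left of the bounding box.
Outer circle: ⌀7.4, A = 43.008 in², y = 3.7 in, Ī = 147.2 in⁴.
Bore (subtracted): ⌀7.2, A = 40.715 in², y = 3.7 in, Ī = 131.92 in⁴.
By symmetry the centroid is at mid-height, ȳ = 3.7 in.
All pieces are centred on the horizontal centroidal axis, so I = ΣĪ (holes subtracted) = 15.28 in⁴.

I_xx ≈ 15.3 in⁴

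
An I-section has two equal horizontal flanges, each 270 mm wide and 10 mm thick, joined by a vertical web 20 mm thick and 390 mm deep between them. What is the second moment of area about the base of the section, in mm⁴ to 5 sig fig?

I_base ≈ 8.6964 × 10⁸ mm⁴

Treat the section as a set of non-overlapping primitives; coordinates are from the bounding-box lower-left.
Bottom flange: 270 × 10, A = 2 700 mm², y = 5 mm, Ī = 22 500 mm⁴.
Web: 20 × 390, A = 7 800 mm², y = 205 mm, Ī = 98 865 000 mm⁴.
Top flange: 270 × 10, A = 2 700 mm², y = 405 mm, Ī = 22 500 mm⁴.
Transfer each piece to the bottom edge using Ī + A·d² with d = y − 0:
  bottom flange: d = 5 mm → contributes +90 000 mm⁴
  web: d = 205 mm → contributes +426 660 000 mm⁴
  top flange: d = 405 mm → contributes +442 890 000 mm⁴
Total I = 869 640 000 mm⁴.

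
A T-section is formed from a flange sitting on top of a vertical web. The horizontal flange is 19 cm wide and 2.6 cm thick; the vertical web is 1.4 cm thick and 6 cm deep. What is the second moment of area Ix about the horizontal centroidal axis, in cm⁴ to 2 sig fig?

Decompose the section into non-overlapping parts with the origin at the bottom-left of its bounding rectangle.
Flange: 19 × 2.6, A = 49.4 cm², y = 7.3 cm, Ī = 27.83 cm⁴.
Web: 1.4 × 6, A = 8.4 cm², y = 3 cm, Ī = 25.2 cm⁴.
Centroid: ȳ = ΣA·y / ΣA = 6.675 cm.
Transfer each piece to the horizontal centroidal axis using Ī + A·d² with d = y − 6.675:
  flange: d = 0.6249 cm → contributes +47.12 cm⁴
  web: d = -3.675 cm → contributes +138.7 cm⁴
Total I = 185.8 cm⁴.

Ix ≈ 190 cm⁴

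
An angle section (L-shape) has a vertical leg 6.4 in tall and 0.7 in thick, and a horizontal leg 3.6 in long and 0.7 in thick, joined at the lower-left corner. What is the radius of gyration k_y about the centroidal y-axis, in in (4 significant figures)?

Split into non-overlapping primitives; take the origin at the lower-left of the bounding box.
Vertical leg: 0.7 × 6.4, A = 4.48 in², x = 0.35 in, Ī = 0.182933 in⁴.
Horizontal leg (remainder): 2.9 × 0.7, A = 2.03 in², x = 2.15 in, Ī = 1.42269 in⁴.
Centroid: x̄ = ΣA·x / ΣA = 0.91129 in.
Transfer each piece to the centroidal y-axis using Ī + A·d² with d = x − 0.91129:
  vertical leg: d = -0.56129 in → contributes +1.59434 in⁴
  horizontal leg (remainder): d = 1.23871 in → contributes +4.53753 in⁴
Total I = 6.13187 in⁴.
Radius of gyration: k = √(I/A) = √(6.13187 / 6.51) = 0.970523 in.

k_y ≈ 0.9705 in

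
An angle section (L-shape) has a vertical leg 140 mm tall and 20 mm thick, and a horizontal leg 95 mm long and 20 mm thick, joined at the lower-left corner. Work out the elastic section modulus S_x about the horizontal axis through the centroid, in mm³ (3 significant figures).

Decompose the section into non-overlapping parts with the origin at the bottom-left of its bounding rectangle.
Vertical leg: 20 × 140, A = 2 800 mm², y = 70 mm, Ī = 4 573 333 mm⁴.
Horizontal leg (remainder): 75 × 20, A = 1 500 mm², y = 10 mm, Ī = 50 000 mm⁴.
Centroid: ȳ = ΣA·y / ΣA = 49.07 mm.
Transfer each piece to the horizontal axis through the centroid using Ī + A·d² with d = y − 49.07:
  vertical leg: d = 20.93 mm → contributes +5 799 942 mm⁴
  horizontal leg (remainder): d = -39.07 mm → contributes +2 339 670 mm⁴
Total I = 8 139 612 mm⁴.
Extreme fibre distance c = 90.93 mm; S = I/c = 89 515 mm³.

S_x ≈ 8.95 × 10⁴ mm³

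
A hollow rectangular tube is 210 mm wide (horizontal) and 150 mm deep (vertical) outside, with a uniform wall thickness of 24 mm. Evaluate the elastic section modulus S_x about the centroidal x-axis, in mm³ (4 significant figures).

S_x ≈ 5.965 × 10⁵ mm³

Split into non-overlapping primitives; take the origin at the lower-left of the bounding box.
Outer rectangle: 210 × 150, A = 31 500 mm², y = 75 mm, Ī = 59 062 500 mm⁴.
Inner void (subtracted): 162 × 102, A = 16 524 mm², y = 75 mm, Ī = 14 326 308 mm⁴.
By symmetry the centroid is at mid-height, ȳ = 75 mm.
All pieces are centred on the centroidal x-axis, so I = ΣĪ (holes subtracted) = 44 736 192 mm⁴.
Extreme fibre distance c = 75 mm; S = I/c = 596 483 mm³.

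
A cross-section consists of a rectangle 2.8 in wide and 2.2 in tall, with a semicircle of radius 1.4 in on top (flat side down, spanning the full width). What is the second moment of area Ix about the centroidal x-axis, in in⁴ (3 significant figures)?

Decompose the section into non-overlapping parts with the origin at the bottom-left of its bounding rectangle.
Rectangular body: 2.8 × 2.2, A = 6.16 in², y = 1.1 in, Ī = 2.4845 in⁴.
Semicircular cap: semicircle r = 1.4, A = 3.0788 in², y = 2.7942 in, Ī = 0.42164 in⁴.
Centroid: ȳ = ΣA·y / ΣA = 1.6646 in.
Transfer each piece to the centroidal x-axis using Ī + A·d² with d = y − 1.6646:
  rectangular body: d = -0.56457 in → contributes +4.448 in⁴
  semicircular cap: d = 1.1296 in → contributes +4.3502 in⁴
Total I = 8.7982 in⁴.

Ix ≈ 8.80 in⁴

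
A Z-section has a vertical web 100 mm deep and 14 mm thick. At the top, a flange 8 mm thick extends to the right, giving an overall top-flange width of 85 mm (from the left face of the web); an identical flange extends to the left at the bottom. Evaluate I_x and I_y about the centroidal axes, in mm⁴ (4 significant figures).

Split into non-overlapping primitives; take the origin at the lower-left of the bounding box.
Web: 14 × 100, A = 1 400 mm², y = 50 mm, Ī = 1 166 667 mm⁴.
Top flange (beyond web): 71 × 8, A = 568 mm², y = 96 mm, Ī = 3029.33 mm⁴.
Bottom flange (beyond web): 71 × 8, A = 568 mm², y = 4 mm, Ī = 3029.33 mm⁴.
Centroid: ȳ = ΣA·y / ΣA = 50 mm.
Transfer each piece to the centroidal x-axis using Ī + A·d² with d = y − 50:
  web: d = 0 mm → contributes +1 166 667 mm⁴
  top flange (beyond web): d = 46 mm → contributes +1 204 917 mm⁴
  bottom flange (beyond web): d = -46 mm → contributes +1 204 917 mm⁴
Total I = 3 576 501 mm⁴.
For the y-axis: x̄ = 78 mm.
Repeating about the centroidal y-axis gives I_y = 2 551 981 mm⁴.

I_x ≈ 3.577 × 10⁶ mm⁴, I_y ≈ 2.552 × 10⁶ mm⁴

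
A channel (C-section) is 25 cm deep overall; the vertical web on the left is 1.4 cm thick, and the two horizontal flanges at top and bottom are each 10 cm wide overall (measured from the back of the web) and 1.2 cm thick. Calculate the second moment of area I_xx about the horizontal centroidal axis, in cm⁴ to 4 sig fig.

I_xx ≈ 4748 cm⁴

Break the section into simple shapes (no overlaps), measuring from the bottom-left corner of the bounding box.
Web: 1.4 × 25, A = 35 cm², y = 12.5 cm, Ī = 1822.92 cm⁴.
Top flange (beyond web): 8.6 × 1.2, A = 10.32 cm², y = 24.4 cm, Ī = 1.2384 cm⁴.
Bottom flange (beyond web): 8.6 × 1.2, A = 10.32 cm², y = 0.6 cm, Ī = 1.2384 cm⁴.
By symmetry the centroid is at mid-height, ȳ = 12.5 cm.
Transfer each piece to the horizontal centroidal axis using Ī + A·d² with d = y − 12.5:
  web: d = 0 cm → contributes +1822.92 cm⁴
  top flange (beyond web): d = 11.9 cm → contributes +1462.65 cm⁴
  bottom flange (beyond web): d = -11.9 cm → contributes +1462.65 cm⁴
Total I = 4748.22 cm⁴.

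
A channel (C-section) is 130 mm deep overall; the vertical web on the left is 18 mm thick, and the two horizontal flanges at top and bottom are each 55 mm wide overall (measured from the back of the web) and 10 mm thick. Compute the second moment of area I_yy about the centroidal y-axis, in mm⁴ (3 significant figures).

I_yy ≈ 5.73 × 10⁵ mm⁴

Split into non-overlapping primitives; take the origin at the lower-left of the bounding box.
Web: 18 × 130, A = 2 340 mm², x = 9 mm, Ī = 63 180 mm⁴.
Top flange (beyond web): 37 × 10, A = 370 mm², x = 36.5 mm, Ī = 42 211 mm⁴.
Bottom flange (beyond web): 37 × 10, A = 370 mm², x = 36.5 mm, Ī = 42 211 mm⁴.
Centroid: x̄ = ΣA·x / ΣA = 15.607 mm.
Transfer each piece to the centroidal y-axis using Ī + A·d² with d = x − 15.607:
  web: d = -6.6071 mm → contributes +165 331 mm⁴
  top flange (beyond web): d = 20.893 mm → contributes +203 720 mm⁴
  bottom flange (beyond web): d = 20.893 mm → contributes +203 720 mm⁴
Total I = 572 771 mm⁴.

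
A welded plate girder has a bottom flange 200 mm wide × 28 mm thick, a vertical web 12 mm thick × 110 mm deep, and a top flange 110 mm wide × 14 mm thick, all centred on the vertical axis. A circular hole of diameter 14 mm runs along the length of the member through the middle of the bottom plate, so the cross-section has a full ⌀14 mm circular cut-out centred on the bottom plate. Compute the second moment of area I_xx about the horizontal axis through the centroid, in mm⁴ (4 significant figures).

I_xx ≈ 2.411 × 10⁷ mm⁴

Split into non-overlapping primitives; take the origin at the lower-left of the bounding box.
Bottom plate: 200 × 28, A = 5 600 mm², y = 14 mm, Ī = 365 867 mm⁴.
Web plate: 12 × 110, A = 1 320 mm², y = 83 mm, Ī = 1 331 000 mm⁴.
Top plate: 110 × 14, A = 1 540 mm², y = 145 mm, Ī = 25153.3 mm⁴.
Hole (subtracted): ⌀14, A = 153.938 mm², y = 14 mm, Ī = 1885.74 mm⁴.
Centroid: ȳ = ΣA·y / ΣA = 49.2538 mm.
Transfer each piece to the horizontal axis through the centroid using Ī + A·d² with d = y − 49.2538:
  bottom plate: d = -35.2538 mm → contributes +7 325 705 mm⁴
  web plate: d = 33.7462 mm → contributes +2 834 227 mm⁴
  top plate: d = 95.7462 mm → contributes +14 142 858 mm⁴
  hole: d = -35.2538 mm → contributes −193 204 mm⁴
Total I = 24 109 585 mm⁴.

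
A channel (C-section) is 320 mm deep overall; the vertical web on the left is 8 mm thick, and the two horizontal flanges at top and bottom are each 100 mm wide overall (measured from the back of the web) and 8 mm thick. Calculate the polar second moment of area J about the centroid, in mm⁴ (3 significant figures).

Decompose the section into non-overlapping parts with the origin at the bottom-left of its bounding rectangle.
Web: 8 × 320, A = 2 560 mm², y = 160 mm, Ī = 21 845 333 mm⁴.
Top flange (beyond web): 92 × 8, A = 736 mm², y = 316 mm, Ī = 3925.3 mm⁴.
Bottom flange (beyond web): 92 × 8, A = 736 mm², y = 4 mm, Ī = 3925.3 mm⁴.
By symmetry the centroid is at mid-height, ȳ = 160 mm.
Transfer each piece to the centroidal x-axis using Ī + A·d² with d = y − 160:
  web: d = 0 mm → contributes +21 845 333 mm⁴
  top flange (beyond web): d = 156 mm → contributes +17 915 221 mm⁴
  bottom flange (beyond web): d = -156 mm → contributes +17 915 221 mm⁴
Total I = 57 675 776 mm⁴.
For the y-axis: x̄ = 22.254 mm.
Repeating about the centroidal y-axis gives I_y = 3 388 412 mm⁴.
Polar second moment: J = I_x + I_y = 61 064 188 mm⁴.

J ≈ 6.11 × 10⁷ mm⁴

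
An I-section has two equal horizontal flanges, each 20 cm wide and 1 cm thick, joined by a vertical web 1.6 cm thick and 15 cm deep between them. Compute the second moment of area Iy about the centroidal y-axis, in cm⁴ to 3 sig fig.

Iy ≈ 1340 cm⁴

Treat the section as a set of non-overlapping primitives; coordinates are from the bounding-box lower-left.
Bottom flange: 20 × 1, A = 20 cm², x = 10 cm, Ī = 666.67 cm⁴.
Web: 1.6 × 15, A = 24 cm², x = 10 cm, Ī = 5.12 cm⁴.
Top flange: 20 × 1, A = 20 cm², x = 10 cm, Ī = 666.67 cm⁴.
By symmetry the centroid is at mid-width, x̄ = 10 cm.
All pieces are centred on the centroidal y-axis, so I = ΣĪ = 1338.5 cm⁴.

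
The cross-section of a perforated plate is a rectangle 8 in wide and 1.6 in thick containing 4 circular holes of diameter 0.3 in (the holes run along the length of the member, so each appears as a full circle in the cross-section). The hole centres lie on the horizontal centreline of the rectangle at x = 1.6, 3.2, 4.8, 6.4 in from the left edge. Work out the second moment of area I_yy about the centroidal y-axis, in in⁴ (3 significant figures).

I_yy ≈ 67.4 in⁴

Treat the section as a set of non-overlapping primitives; coordinates are from the bounding-box lower-left.
Plate: 8 × 1.6, A = 12.8 in², x = 4 in, Ī = 68.267 in⁴.
Hole 1 (subtracted): ⌀0.3, A = 0.070686 in², x = 1.6 in, Ī = 0.00039761 in⁴.
Hole 2 (subtracted): ⌀0.3, A = 0.070686 in², x = 3.2 in, Ī = 0.00039761 in⁴.
Hole 3 (subtracted): ⌀0.3, A = 0.070686 in², x = 4.8 in, Ī = 0.00039761 in⁴.
Hole 4 (subtracted): ⌀0.3, A = 0.070686 in², x = 6.4 in, Ī = 0.00039761 in⁴.
By symmetry the centroid is at mid-width, x̄ = 4 in.
Transfer each piece to the centroidal y-axis using Ī + A·d² with d = x − 4:
  plate: d = 0 in → contributes +68.267 in⁴
  hole 1: d = -2.4 in → contributes −0.40755 in⁴
  hole 2: d = -0.8 in → contributes −0.045637 in⁴
  hole 3: d = 0.8 in → contributes −0.045637 in⁴
  hole 4: d = 2.4 in → contributes −0.40755 in⁴
Total I = 67.36 in⁴.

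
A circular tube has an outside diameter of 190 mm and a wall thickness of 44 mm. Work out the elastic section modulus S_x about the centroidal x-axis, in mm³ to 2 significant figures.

Split into non-overlapping primitives; take the origin at the lower-left of the bounding box.
Outer circle: ⌀190, A = 28 353 mm², y = 95 mm, Ī = 63 971 171 mm⁴.
Bore (subtracted): ⌀102, A = 8 171 mm², y = 95 mm, Ī = 5 313 376 mm⁴.
By symmetry the centroid is at mid-height, ȳ = 95 mm.
All pieces are centred on the centroidal x-axis, so I = ΣĪ (holes subtracted) = 58 657 795 mm⁴.
Extreme fibre distance c = 95 mm; S = I/c = 617 450 mm³.

S_x ≈ 6.2 × 10⁵ mm³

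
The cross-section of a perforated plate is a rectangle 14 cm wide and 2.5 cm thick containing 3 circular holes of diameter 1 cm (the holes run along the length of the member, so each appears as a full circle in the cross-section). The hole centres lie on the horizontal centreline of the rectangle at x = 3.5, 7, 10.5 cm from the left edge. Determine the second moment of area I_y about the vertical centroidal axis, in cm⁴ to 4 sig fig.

I_y ≈ 552.3 cm⁴

Treat the section as a set of non-overlapping primitives; coordinates are from the bounding-box lower-left.
Plate: 14 × 2.5, A = 35 cm², x = 7 cm, Ī = 571.667 cm⁴.
Hole 1 (subtracted): ⌀1, A = 0.785398 cm², x = 3.5 cm, Ī = 0.0490874 cm⁴.
Hole 2 (subtracted): ⌀1, A = 0.785398 cm², x = 7 cm, Ī = 0.0490874 cm⁴.
Hole 3 (subtracted): ⌀1, A = 0.785398 cm², x = 10.5 cm, Ī = 0.0490874 cm⁴.
By symmetry the centroid is at mid-width, x̄ = 7 cm.
Transfer each piece to the vertical centroidal axis using Ī + A·d² with d = x − 7:
  plate: d = 0 cm → contributes +571.667 cm⁴
  hole 1: d = -3.5 cm → contributes −9.67021 cm⁴
  hole 2: d = 0 cm → contributes −0.0490874 cm⁴
  hole 3: d = 3.5 cm → contributes −9.67021 cm⁴
Total I = 552.277 cm⁴.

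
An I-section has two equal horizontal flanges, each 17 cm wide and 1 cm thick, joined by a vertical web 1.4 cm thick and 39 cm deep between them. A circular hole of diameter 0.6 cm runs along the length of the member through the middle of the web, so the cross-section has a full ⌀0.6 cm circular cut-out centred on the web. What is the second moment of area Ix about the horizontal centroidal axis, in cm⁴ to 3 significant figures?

Ix ≈ 2.05 × 10⁴ cm⁴

Decompose the section into non-overlapping parts with the origin at the bottom-left of its bounding rectangle.
Bottom flange: 17 × 1, A = 17 cm², y = 0.5 cm, Ī = 1.4167 cm⁴.
Web: 1.4 × 39, A = 54.6 cm², y = 20.5 cm, Ī = 6920.6 cm⁴.
Top flange: 17 × 1, A = 17 cm², y = 40.5 cm, Ī = 1.4167 cm⁴.
Hole (subtracted): ⌀0.6, A = 0.28274 cm², y = 20.5 cm, Ī = 0.0063617 cm⁴.
By symmetry the centroid is at mid-height, ȳ = 20.5 cm.
Transfer each piece to the horizontal centroidal axis using Ī + A·d² with d = y − 20.5:
  bottom flange: d = -20 cm → contributes +6801.4 cm⁴
  web: d = 0 cm → contributes +6920.6 cm⁴
  top flange: d = 20 cm → contributes +6801.4 cm⁴
  hole: d = 0 cm → contributes −0.0063617 cm⁴
Total I = 20 523 cm⁴.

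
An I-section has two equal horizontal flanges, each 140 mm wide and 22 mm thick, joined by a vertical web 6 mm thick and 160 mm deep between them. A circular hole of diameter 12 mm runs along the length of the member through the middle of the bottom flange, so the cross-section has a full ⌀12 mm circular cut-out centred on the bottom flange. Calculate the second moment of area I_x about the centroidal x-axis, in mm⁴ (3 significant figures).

Treat the section as a set of non-overlapping primitives; coordinates are from the bounding-box lower-left.
Bottom flange: 140 × 22, A = 3 080 mm², y = 11 mm, Ī = 124 227 mm⁴.
Web: 6 × 160, A = 960 mm², y = 102 mm, Ī = 2 048 000 mm⁴.
Top flange: 140 × 22, A = 3 080 mm², y = 193 mm, Ī = 124 227 mm⁴.
Hole (subtracted): ⌀12, A = 113.1 mm², y = 11 mm, Ī = 1017.9 mm⁴.
Centroid: ȳ = ΣA·y / ΣA = 103.47 mm.
Transfer each piece to the centroidal x-axis using Ī + A·d² with d = y − 103.47:
  bottom flange: d = -92.469 mm → contributes +26 459 712 mm⁴
  web: d = -1.4688 mm → contributes +2 050 071 mm⁴
  top flange: d = 89.531 mm → contributes +24 812 991 mm⁴
  hole: d = -92.469 mm → contributes −968 055 mm⁴
Total I = 52 354 720 mm⁴.

I_x ≈ 5.24 × 10⁷ mm⁴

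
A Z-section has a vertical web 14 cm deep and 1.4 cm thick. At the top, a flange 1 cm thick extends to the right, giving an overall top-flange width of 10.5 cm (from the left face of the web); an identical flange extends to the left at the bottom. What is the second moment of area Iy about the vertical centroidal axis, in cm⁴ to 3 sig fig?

Split into non-overlapping primitives; take the origin at the lower-left of the bounding box.
Web: 1.4 × 14, A = 19.6 cm², x = 9.8 cm, Ī = 3.2013 cm⁴.
Top flange (beyond web): 9.1 × 1, A = 9.1 cm², x = 15.05 cm, Ī = 62.798 cm⁴.
Bottom flange (beyond web): 9.1 × 1, A = 9.1 cm², x = 4.55 cm, Ī = 62.798 cm⁴.
Centroid: x̄ = ΣA·x / ΣA = 9.8 cm.
Transfer each piece to the vertical centroidal axis using Ī + A·d² with d = x − 9.8:
  web: d = 0 cm → contributes +3.2013 cm⁴
  top flange (beyond web): d = 5.25 cm → contributes +313.62 cm⁴
  bottom flange (beyond web): d = -5.25 cm → contributes +313.62 cm⁴
Total I = 630.43 cm⁴.

Iy ≈ 630 cm⁴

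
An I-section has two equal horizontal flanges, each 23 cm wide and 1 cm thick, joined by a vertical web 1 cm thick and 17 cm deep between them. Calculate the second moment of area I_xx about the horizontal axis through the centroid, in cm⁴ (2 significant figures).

Treat the section as a set of non-overlapping primitives; coordinates are from the bounding-box lower-left.
Bottom flange: 23 × 1, A = 23 cm², y = 0.5 cm, Ī = 1.917 cm⁴.
Web: 1 × 17, A = 17 cm², y = 9.5 cm, Ī = 409.4 cm⁴.
Top flange: 23 × 1, A = 23 cm², y = 18.5 cm, Ī = 1.917 cm⁴.
By symmetry the centroid is at mid-height, ȳ = 9.5 cm.
Transfer each piece to the horizontal axis through the centroid using Ī + A·d² with d = y − 9.5:
  bottom flange: d = -9 cm → contributes +1 865 cm⁴
  web: d = 0 cm → contributes +409.4 cm⁴
  top flange: d = 9 cm → contributes +1 865 cm⁴
Total I = 4 139 cm⁴.

I_xx ≈ 4100 cm⁴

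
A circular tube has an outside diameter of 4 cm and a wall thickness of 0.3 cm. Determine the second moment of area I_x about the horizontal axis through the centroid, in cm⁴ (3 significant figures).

Split into non-overlapping primitives; take the origin at the lower-left of the bounding box.
Outer circle: ⌀4, A = 12.566 cm², y = 2 cm, Ī = 12.566 cm⁴.
Bore (subtracted): ⌀3.4, A = 9.0792 cm², y = 2 cm, Ī = 6.5597 cm⁴.
By symmetry the centroid is at mid-height, ȳ = 2 cm.
All pieces are centred on the horizontal axis through the centroid, so I = ΣĪ (holes subtracted) = 6.0066 cm⁴.

I_x ≈ 6.01 cm⁴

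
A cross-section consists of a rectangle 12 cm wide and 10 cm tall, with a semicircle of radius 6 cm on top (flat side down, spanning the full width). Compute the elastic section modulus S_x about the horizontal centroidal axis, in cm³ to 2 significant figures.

S_x ≈ 390 cm³

Split into non-overlapping primitives; take the origin at the lower-left of the bounding box.
Rectangular body: 12 × 10, A = 120 cm², y = 5 cm, Ī = 1 000 cm⁴.
Semicircular cap: semicircle r = 6, A = 56.55 cm², y = 12.55 cm, Ī = 142.2 cm⁴.
Centroid: ȳ = ΣA·y / ΣA = 7.417 cm.
Transfer each piece to the horizontal centroidal axis using Ī + A·d² with d = y − 7.417:
  rectangular body: d = -2.417 cm → contributes +1 701 cm⁴
  semicircular cap: d = 5.129 cm → contributes +1 630 cm⁴
Total I = 3 331 cm⁴.
Extreme fibre distance c = 8.583 cm; S = I/c = 388.1 cm³.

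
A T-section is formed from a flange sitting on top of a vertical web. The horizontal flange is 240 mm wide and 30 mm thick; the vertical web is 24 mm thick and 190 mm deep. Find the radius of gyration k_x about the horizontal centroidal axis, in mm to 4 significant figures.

Decompose the section into non-overlapping parts with the origin at the bottom-left of its bounding rectangle.
Flange: 240 × 30, A = 7 200 mm², y = 205 mm, Ī = 540 000 mm⁴.
Web: 24 × 190, A = 4 560 mm², y = 95 mm, Ī = 13 718 000 mm⁴.
Centroid: ȳ = ΣA·y / ΣA = 162.347 mm.
Transfer each piece to the horizontal centroidal axis using Ī + A·d² with d = y − 162.347:
  flange: d = 42.6531 mm → contributes +13 638 842 mm⁴
  web: d = -67.3469 mm → contributes +34 400 382 mm⁴
Total I = 48 039 224 mm⁴.
Radius of gyration: k = √(I/A) = √(48 039 224 / 11 760) = 63.9138 mm.

k_x ≈ 63.91 mm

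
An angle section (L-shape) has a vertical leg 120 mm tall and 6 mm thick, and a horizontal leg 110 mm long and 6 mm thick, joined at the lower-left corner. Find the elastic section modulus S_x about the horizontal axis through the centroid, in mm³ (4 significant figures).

S_x ≈ 2.258 × 10⁴ mm³

Split into non-overlapping primitives; take the origin at the lower-left of the bounding box.
Vertical leg: 6 × 120, A = 720 mm², y = 60 mm, Ī = 864 000 mm⁴.
Horizontal leg (remainder): 104 × 6, A = 624 mm², y = 3 mm, Ī = 1 872 mm⁴.
Centroid: ȳ = ΣA·y / ΣA = 33.5357 mm.
Transfer each piece to the horizontal axis through the centroid using Ī + A·d² with d = y − 33.5357:
  vertical leg: d = 26.4643 mm → contributes +1 368 258 mm⁴
  horizontal leg (remainder): d = -30.5357 mm → contributes +583 708 mm⁴
Total I = 1 951 966 mm⁴.
Extreme fibre distance c = 86.4643 mm; S = I/c = 22575.4 mm³.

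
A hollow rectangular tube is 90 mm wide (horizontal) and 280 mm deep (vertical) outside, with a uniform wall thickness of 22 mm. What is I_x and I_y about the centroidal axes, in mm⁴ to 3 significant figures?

I_x ≈ 1.14 × 10⁸ mm⁴, I_y ≈ 1.51 × 10⁷ mm⁴

Split into non-overlapping primitives; take the origin at the lower-left of the bounding box.
Outer rectangle: 90 × 280, A = 25 200 mm², y = 140 mm, Ī = 164 640 000 mm⁴.
Inner void (subtracted): 46 × 236, A = 10 856 mm², y = 140 mm, Ī = 50 386 315 mm⁴.
By symmetry the centroid is at mid-height, ȳ = 140 mm.
All pieces are centred on the centroidal x-axis, so I = ΣĪ (holes subtracted) = 114 253 685 mm⁴.
Repeating about the centroidal y-axis gives I_y = 15 095 725 mm⁴.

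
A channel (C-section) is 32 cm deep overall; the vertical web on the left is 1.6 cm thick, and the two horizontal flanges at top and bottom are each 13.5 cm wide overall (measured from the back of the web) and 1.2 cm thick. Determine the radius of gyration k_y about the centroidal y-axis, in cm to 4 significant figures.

Decompose the section into non-overlapping parts with the origin at the bottom-left of its bounding rectangle.
Web: 1.6 × 32, A = 51.2 cm², x = 0.8 cm, Ī = 10.9227 cm⁴.
Top flange (beyond web): 11.9 × 1.2, A = 14.28 cm², x = 7.55 cm, Ī = 168.516 cm⁴.
Bottom flange (beyond web): 11.9 × 1.2, A = 14.28 cm², x = 7.55 cm, Ī = 168.516 cm⁴.
Centroid: x̄ = ΣA·x / ΣA = 3.217 cm.
Transfer each piece to the centroidal y-axis using Ī + A·d² with d = x − 3.217:
  web: d = -2.417 cm → contributes +310.028 cm⁴
  top flange (beyond web): d = 4.333 cm → contributes +436.621 cm⁴
  bottom flange (beyond web): d = 4.333 cm → contributes +436.621 cm⁴
Total I = 1183.27 cm⁴.
Radius of gyration: k = √(I/A) = √(1183.27 / 79.76) = 3.85167 cm.

k_y ≈ 3.852 cm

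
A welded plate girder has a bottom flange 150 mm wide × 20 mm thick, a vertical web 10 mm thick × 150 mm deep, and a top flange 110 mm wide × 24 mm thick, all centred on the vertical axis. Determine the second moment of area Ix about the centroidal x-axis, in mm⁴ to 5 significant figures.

Ix ≈ 4.4607 × 10⁷ mm⁴

Break the section into simple shapes (no overlaps), measuring from the bottom-left corner of the bounding box.
Bottom plate: 150 × 20, A = 3 000 mm², y = 10 mm, Ī = 100 000 mm⁴.
Web plate: 10 × 150, A = 1 500 mm², y = 95 mm, Ī = 2 812 500 mm⁴.
Top plate: 110 × 24, A = 2 640 mm², y = 182 mm, Ī = 126 720 mm⁴.
Centroid: ȳ = ΣA·y / ΣA = 91.45378 mm.
Transfer each piece to the centroidal x-axis using Ī + A·d² with d = y − 91.45378:
  bottom plate: d = -81.45378 mm → contributes +20 004 156 mm⁴
  web plate: d = 3.546218 mm → contributes +2 831 363 mm⁴
  top plate: d = 90.54622 mm → contributes +21 771 071 mm⁴
Total I = 44 606 590 mm⁴.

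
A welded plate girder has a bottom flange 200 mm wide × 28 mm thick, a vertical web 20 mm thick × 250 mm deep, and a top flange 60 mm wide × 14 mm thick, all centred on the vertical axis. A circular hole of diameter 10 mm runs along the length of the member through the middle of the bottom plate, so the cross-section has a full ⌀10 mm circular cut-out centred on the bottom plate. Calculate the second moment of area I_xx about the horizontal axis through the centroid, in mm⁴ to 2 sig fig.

Split into non-overlapping primitives; take the origin at the lower-left of the bounding box.
Bottom plate: 200 × 28, A = 5 600 mm², y = 14 mm, Ī = 365 867 mm⁴.
Web plate: 20 × 250, A = 5 000 mm², y = 153 mm, Ī = 26 041 667 mm⁴.
Top plate: 60 × 14, A = 840 mm², y = 285 mm, Ī = 13 720 mm⁴.
Hole (subtracted): ⌀10, A = 78.54 mm², y = 14 mm, Ī = 490.9 mm⁴.
Centroid: ȳ = ΣA·y / ΣA = 95.21 mm.
Transfer each piece to the horizontal axis through the centroid using Ī + A·d² with d = y − 95.21:
  bottom plate: d = -81.21 mm → contributes +37 296 290 mm⁴
  web plate: d = 57.79 mm → contributes +42 741 317 mm⁴
  top plate: d = 189.8 mm → contributes +30 271 404 mm⁴
  hole: d = -81.21 mm → contributes −518 439 mm⁴
Total I = 109 790 572 mm⁴.

I_xx ≈ 1.1 × 10⁸ mm⁴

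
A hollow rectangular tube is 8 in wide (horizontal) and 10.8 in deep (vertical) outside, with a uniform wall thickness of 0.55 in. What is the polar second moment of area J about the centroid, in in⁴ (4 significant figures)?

Split into non-overlapping primitives; take the origin at the lower-left of the bounding box.
Outer rectangle: 8 × 10.8, A = 86.4 in², y = 5.4 in, Ī = 839.808 in⁴.
Inner void (subtracted): 6.9 × 9.7, A = 66.93 in², y = 5.4 in, Ī = 524.787 in⁴.
By symmetry the centroid is at mid-height, ȳ = 5.4 in.
All pieces are centred on the centroidal x-axis, so I = ΣĪ (holes subtracted) = 315.021 in⁴.
Repeating about the centroidal y-axis gives I_y = 195.255 in⁴.
Polar second moment: J = I_x + I_y = 510.276 in⁴.

J ≈ 510.3 in⁴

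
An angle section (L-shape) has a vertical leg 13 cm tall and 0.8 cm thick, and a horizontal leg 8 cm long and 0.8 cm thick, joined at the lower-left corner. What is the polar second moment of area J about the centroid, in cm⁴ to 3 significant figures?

J ≈ 369 cm⁴

Decompose the section into non-overlapping parts with the origin at the bottom-left of its bounding rectangle.
Vertical leg: 0.8 × 13, A = 10.4 cm², y = 6.5 cm, Ī = 146.47 cm⁴.
Horizontal leg (remainder): 7.2 × 0.8, A = 5.76 cm², y = 0.4 cm, Ī = 0.3072 cm⁴.
Centroid: ȳ = ΣA·y / ΣA = 4.3257 cm.
Transfer each piece to the centroidal x-axis using Ī + A·d² with d = y − 4.3257:
  vertical leg: d = 2.1743 cm → contributes +195.63 cm⁴
  horizontal leg (remainder): d = -3.9257 cm → contributes +89.077 cm⁴
Total I = 284.71 cm⁴.
For the y-axis: x̄ = 1.8257 cm.
Repeating about the centroidal y-axis gives I_y = 84.749 cm⁴.
Polar second moment: J = I_x + I_y = 369.46 cm⁴.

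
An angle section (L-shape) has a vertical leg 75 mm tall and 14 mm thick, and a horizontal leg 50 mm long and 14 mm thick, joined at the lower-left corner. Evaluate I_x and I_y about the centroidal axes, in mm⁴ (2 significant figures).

Break the section into simple shapes (no overlaps), measuring from the bottom-left corner of the bounding box.
Vertical leg: 14 × 75, A = 1 050 mm², y = 37.5 mm, Ī = 492 188 mm⁴.
Horizontal leg (remainder): 36 × 14, A = 504 mm², y = 7 mm, Ī = 8 232 mm⁴.
Centroid: ȳ = ΣA·y / ΣA = 27.61 mm.
Transfer each piece to the centroidal x-axis using Ī + A·d² with d = y − 27.61:
  vertical leg: d = 9.892 mm → contributes +594 930 mm⁴
  horizontal leg (remainder): d = -20.61 mm → contributes +222 278 mm⁴
Total I = 817 207 mm⁴.
For the y-axis: x̄ = 15.11 mm.
Repeating about the centroidal y-axis gives I_y = 284 420 mm⁴.

I_x ≈ 8.2 × 10⁵ mm⁴, I_y ≈ 2.8 × 10⁵ mm⁴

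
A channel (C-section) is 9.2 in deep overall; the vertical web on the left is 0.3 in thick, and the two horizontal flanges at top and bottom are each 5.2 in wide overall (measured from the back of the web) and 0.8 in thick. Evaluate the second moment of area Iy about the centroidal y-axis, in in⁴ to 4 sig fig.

Split into non-overlapping primitives; take the origin at the lower-left of the bounding box.
Web: 0.3 × 9.2, A = 2.76 in², x = 0.15 in, Ī = 0.0207 in⁴.
Top flange (beyond web): 4.9 × 0.8, A = 3.92 in², x = 2.75 in, Ī = 7.84327 in⁴.
Bottom flange (beyond web): 4.9 × 0.8, A = 3.92 in², x = 2.75 in, Ī = 7.84327 in⁴.
Centroid: x̄ = ΣA·x / ΣA = 2.07302 in.
Transfer each piece to the centroidal y-axis using Ī + A·d² with d = x − 2.07302:
  web: d = -1.92302 in → contributes +10.2272 in⁴
  top flange (beyond web): d = 0.676981 in → contributes +9.63982 in⁴
  bottom flange (beyond web): d = 0.676981 in → contributes +9.63982 in⁴
Total I = 29.5068 in⁴.

Iy ≈ 29.51 in⁴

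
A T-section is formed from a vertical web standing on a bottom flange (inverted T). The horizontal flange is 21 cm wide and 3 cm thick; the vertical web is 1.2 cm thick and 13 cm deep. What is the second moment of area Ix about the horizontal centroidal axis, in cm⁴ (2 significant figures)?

Treat the section as a set of non-overlapping primitives; coordinates are from the bounding-box lower-left.
Flange: 21 × 3, A = 63 cm², y = 1.5 cm, Ī = 47.25 cm⁴.
Web: 1.2 × 13, A = 15.6 cm², y = 9.5 cm, Ī = 219.7 cm⁴.
Centroid: ȳ = ΣA·y / ΣA = 3.088 cm.
Transfer each piece to the horizontal centroidal axis using Ī + A·d² with d = y − 3.088:
  flange: d = -1.588 cm → contributes +206.1 cm⁴
  web: d = 6.412 cm → contributes +861.1 cm⁴
Total I = 1 067 cm⁴.

Ix ≈ 1100 cm⁴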